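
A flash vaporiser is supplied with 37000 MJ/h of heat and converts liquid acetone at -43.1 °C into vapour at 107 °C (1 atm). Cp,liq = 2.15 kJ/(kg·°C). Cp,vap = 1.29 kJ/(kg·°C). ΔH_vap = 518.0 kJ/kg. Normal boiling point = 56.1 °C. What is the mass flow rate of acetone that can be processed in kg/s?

ṁ = 12.9 kg/s

Δh = 2.15×(56.1−-43.1) + 518.0 + 1.29×(107−56.1) = 796.94 kJ/kg
Q = 37000 MJ/h = 10278 kJ/s = 10278 kJ/s
ṁ = Q/Δh = 10278 / 796.94 = 12.897 kg/s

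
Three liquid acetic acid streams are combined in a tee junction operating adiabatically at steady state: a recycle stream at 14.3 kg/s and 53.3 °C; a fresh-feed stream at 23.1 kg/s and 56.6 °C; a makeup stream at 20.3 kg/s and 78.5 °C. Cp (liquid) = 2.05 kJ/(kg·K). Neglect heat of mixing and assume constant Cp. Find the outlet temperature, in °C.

T_out = 63.5 °C

No heat crosses the boundary, so H_out = H_in.
T_out = Σ ṁᵢCp,ᵢTᵢ / Σ ṁᵢCp,ᵢ
      = 7509.6 / 118.28 = 63.487 °C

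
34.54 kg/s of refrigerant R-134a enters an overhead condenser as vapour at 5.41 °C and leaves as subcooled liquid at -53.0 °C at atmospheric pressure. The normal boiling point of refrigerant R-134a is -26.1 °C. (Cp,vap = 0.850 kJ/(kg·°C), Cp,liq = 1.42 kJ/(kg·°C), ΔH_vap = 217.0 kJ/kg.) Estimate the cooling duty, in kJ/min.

Q_c = 584000 kJ/min

vapour 5.41→-26.1 °C: -26.784 kJ/kg
condensation at -26.1 °C: -217 kJ/kg
liquid -26.1→-53.0 °C: -38.198 kJ/kg
Δh = -26.784 + -217 + -38.198 = -281.98 kJ/kg
Q = ṁ·Δh = 34.54 kg/s × -281.98 kJ/kg = -9739.6 kJ/s
|Q| = 9739.6 kW = 584380 kJ/min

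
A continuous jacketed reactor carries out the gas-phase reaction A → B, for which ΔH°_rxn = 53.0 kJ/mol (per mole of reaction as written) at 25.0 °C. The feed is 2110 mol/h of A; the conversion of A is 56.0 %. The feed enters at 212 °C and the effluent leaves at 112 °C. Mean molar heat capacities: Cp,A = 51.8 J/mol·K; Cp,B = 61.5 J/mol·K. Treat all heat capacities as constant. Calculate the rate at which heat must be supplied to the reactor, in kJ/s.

Q_in = 14.6 kJ/s

Extent of reaction ξ = 0.560 × 2110 = 1181.6 mol/h
Reaction term: ξ·ΔH°_rxn = 1181.6 × 53.0 = 62625 kJ/h
Sensible, feed 212→25 °C: -20439 kJ/h
Outlet flows (mol/h): A 928.4, B 1181.6
Sensible, products 25→112 °C: 10506 kJ/h
Q = ΔH = 52692 kJ/h = 14.637 kW
Heat supplied = 14.637 kJ/s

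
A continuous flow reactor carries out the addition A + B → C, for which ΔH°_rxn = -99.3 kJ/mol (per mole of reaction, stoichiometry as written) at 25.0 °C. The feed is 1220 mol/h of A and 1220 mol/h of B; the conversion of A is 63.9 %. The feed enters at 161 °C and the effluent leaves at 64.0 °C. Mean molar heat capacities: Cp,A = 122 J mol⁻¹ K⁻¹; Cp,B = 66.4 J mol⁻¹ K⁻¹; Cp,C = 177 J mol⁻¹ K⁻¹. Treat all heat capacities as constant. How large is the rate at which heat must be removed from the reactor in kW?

Extent of reaction ξ = 0.639 × 1220 = 779.58 mol/h
Reaction term: ξ·ΔH°_rxn = 779.58 × -99.3 = -77412 kJ/h
Sensible, feed 161→25 °C: -31259 kJ/h
Outlet flows (mol/h): A 440.42, B 440.42, C 779.58
Sensible, products 25→64.0 °C: 8617.5 kJ/h
Q = ΔH = -100050 kJ/h = -27.793 kW
Heat removed = 27.793 kW

Q_out = 27.8 kW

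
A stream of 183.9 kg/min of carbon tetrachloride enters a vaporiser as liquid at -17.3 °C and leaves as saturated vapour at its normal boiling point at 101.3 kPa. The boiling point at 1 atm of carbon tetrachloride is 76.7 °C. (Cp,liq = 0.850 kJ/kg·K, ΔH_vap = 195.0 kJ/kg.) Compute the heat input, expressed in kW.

liquid -17.3→76.7 °C: 79.9 kJ/kg
vaporisation at 76.7 °C: 195 kJ/kg
Δh = 79.9 + 195 = 274.9 kJ/kg
Q = ṁ·Δh = 183.9 kg/min × 274.9 kJ/kg = 50554 kJ/min
|Q| = 842.57 kW

Q = 843 kW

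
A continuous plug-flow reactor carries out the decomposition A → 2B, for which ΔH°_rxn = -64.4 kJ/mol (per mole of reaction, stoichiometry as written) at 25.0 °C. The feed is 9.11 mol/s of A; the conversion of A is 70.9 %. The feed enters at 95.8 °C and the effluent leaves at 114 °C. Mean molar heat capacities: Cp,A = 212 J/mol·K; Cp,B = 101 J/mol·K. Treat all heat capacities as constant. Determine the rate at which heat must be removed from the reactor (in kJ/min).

Extent of reaction ξ = 0.709 × 9.11 = 6.459 mol/s
Reaction term: ξ·ΔH°_rxn = 6.459 × -64.4 = -415.96 kJ/s
Sensible, feed 95.8→25 °C: -136.74 kJ/s
Outlet flows (mol/s): A 2.651, B 12.918
Sensible, products 25→114 °C: 166.14 kJ/s
Q = ΔH = -386.56 kJ/s = -386.56 kW
Heat removed = 23193 kJ/min

Q_out = 23200 kJ/min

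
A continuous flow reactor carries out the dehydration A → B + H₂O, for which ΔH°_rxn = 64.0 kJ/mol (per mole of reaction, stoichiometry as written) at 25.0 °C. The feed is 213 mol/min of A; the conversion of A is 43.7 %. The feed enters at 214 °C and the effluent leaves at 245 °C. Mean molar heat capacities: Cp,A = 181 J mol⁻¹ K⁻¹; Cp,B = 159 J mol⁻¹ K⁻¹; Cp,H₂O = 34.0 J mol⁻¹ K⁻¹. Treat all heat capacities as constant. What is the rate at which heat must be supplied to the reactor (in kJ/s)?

Q_in = 123 kJ/s

Extent of reaction ξ = 0.437 × 213 = 93.081 mol/min
Reaction term: ξ·ΔH°_rxn = 93.081 × 64.0 = 5957.2 kJ/min
Sensible, feed 214→25 °C: -7286.5 kJ/min
Outlet flows (mol/min): A 119.92, B 93.081, H₂O 93.081
Sensible, products 25→245 °C: 8727.4 kJ/min
Q = ΔH = 7398.1 kJ/min = 123.3 kW
Heat supplied = 123.3 kJ/s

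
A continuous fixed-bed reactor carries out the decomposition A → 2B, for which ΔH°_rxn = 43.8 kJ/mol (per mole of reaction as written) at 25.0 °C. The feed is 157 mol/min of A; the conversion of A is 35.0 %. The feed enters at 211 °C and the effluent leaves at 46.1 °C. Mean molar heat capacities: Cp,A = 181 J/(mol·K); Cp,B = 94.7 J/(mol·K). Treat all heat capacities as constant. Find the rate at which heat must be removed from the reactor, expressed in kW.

Extent of reaction ξ = 0.350 × 157 = 54.95 mol/min
Reaction term: ξ·ΔH°_rxn = 54.95 × 43.8 = 2406.8 kJ/min
Sensible, feed 211→25 °C: -5285.6 kJ/min
Outlet flows (mol/min): A 102.05, B 109.9
Sensible, products 25→46.1 °C: 609.34 kJ/min
Q = ΔH = -2269.4 kJ/min = -37.824 kW
Heat removed = 37.824 kW

Q_out = 37.8 kW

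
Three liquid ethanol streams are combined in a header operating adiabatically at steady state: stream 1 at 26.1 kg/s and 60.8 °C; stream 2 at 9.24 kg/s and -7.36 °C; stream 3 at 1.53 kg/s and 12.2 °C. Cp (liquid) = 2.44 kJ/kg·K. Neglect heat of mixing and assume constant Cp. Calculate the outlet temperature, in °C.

T_out = 41.7 °C

No heat crosses the boundary, so H_out = H_in.
T_out = Σ ṁᵢCp,ᵢTᵢ / Σ ṁᵢCp,ᵢ
      = 3751.6 / 89.963 = 41.702 °C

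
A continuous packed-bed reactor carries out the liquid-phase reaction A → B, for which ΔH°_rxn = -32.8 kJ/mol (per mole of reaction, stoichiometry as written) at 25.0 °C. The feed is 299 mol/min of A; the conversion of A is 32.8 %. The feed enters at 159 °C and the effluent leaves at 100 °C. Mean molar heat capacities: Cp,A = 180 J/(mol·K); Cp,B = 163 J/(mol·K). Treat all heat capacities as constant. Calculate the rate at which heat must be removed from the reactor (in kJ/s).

Q_out = 109 kJ/s

Extent of reaction ξ = 0.328 × 299 = 98.072 mol/min
Reaction term: ξ·ΔH°_rxn = 98.072 × -32.8 = -3216.8 kJ/min
Sensible, feed 159→25 °C: -7211.9 kJ/min
Outlet flows (mol/min): A 200.93, B 98.072
Sensible, products 25→100 °C: 3911.5 kJ/min
Q = ΔH = -6517.2 kJ/min = -108.62 kW
Heat removed = 108.62 kJ/s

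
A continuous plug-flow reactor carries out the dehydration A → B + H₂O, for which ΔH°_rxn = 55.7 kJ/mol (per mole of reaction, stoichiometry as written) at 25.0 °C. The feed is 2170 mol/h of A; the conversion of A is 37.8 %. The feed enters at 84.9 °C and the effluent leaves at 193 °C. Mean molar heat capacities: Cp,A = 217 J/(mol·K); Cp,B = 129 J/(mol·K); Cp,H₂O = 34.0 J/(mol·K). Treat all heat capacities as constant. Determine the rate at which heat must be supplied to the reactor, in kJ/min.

Extent of reaction ξ = 0.378 × 2170 = 820.26 mol/h
Reaction term: ξ·ΔH°_rxn = 820.26 × 55.7 = 45688 kJ/h
Sensible, feed 84.9→25 °C: -28206 kJ/h
Outlet flows (mol/h): A 1349.7, B 820.26, H₂O 820.26
Sensible, products 25→193 °C: 71668 kJ/h
Q = ΔH = 89150 kJ/h = 24.764 kW
Heat supplied = 1485.8 kJ/min

Q_in = 1490 kJ/min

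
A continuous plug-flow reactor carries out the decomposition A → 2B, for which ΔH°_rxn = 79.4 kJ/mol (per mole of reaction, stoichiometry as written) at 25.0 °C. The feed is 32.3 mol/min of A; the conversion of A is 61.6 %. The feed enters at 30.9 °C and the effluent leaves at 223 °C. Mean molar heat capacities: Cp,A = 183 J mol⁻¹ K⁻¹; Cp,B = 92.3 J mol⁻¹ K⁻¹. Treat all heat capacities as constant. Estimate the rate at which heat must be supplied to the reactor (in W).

Q_in = 45400 W

Extent of reaction ξ = 0.616 × 32.3 = 19.897 mol/min
Reaction term: ξ·ΔH°_rxn = 19.897 × 79.4 = 1579.8 kJ/min
Sensible, feed 30.9→25 °C: -34.874 kJ/min
Outlet flows (mol/min): A 12.403, B 39.794
Sensible, products 25→223 °C: 1176.7 kJ/min
Q = ΔH = 2721.6 kJ/min = 45.36 kW
Heat supplied = 45360 W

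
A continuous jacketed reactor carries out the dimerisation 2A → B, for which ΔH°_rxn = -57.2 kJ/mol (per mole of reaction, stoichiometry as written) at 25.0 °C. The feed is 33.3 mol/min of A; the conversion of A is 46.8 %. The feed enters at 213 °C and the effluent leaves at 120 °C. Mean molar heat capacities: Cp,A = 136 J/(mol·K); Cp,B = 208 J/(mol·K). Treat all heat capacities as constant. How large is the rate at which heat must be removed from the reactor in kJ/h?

Extent of reaction ξ = 0.468 × 33.3 / 2 = 7.7922 mol/min
Reaction term: ξ·ΔH°_rxn = 7.7922 × -57.2 = -445.71 kJ/min
Sensible, feed 213→25 °C: -851.41 kJ/min
Outlet flows (mol/min): A 17.716, B 7.7922
Sensible, products 25→120 °C: 382.86 kJ/min
Q = ΔH = -914.27 kJ/min = -15.238 kW
Heat removed = 54856 kJ/h

Q_out = 54900 kJ/h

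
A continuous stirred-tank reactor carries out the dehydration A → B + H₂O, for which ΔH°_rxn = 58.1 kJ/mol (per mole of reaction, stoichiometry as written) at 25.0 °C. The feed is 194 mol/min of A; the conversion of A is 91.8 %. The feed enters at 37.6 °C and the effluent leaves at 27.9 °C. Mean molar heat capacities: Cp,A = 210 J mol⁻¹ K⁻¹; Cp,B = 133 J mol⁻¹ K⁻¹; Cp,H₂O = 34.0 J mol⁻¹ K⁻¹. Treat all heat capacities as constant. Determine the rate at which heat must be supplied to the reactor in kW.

Extent of reaction ξ = 0.918 × 194 = 178.09 mol/min
Reaction term: ξ·ΔH°_rxn = 178.09 × 58.1 = 10347 kJ/min
Sensible, feed 37.6→25 °C: -513.32 kJ/min
Outlet flows (mol/min): A 15.908, B 178.09, H₂O 178.09
Sensible, products 25→27.9 °C: 95.938 kJ/min
Q = ΔH = 9929.8 kJ/min = 165.5 kW
Heat supplied = 165.5 kW

Q_in = 165 kW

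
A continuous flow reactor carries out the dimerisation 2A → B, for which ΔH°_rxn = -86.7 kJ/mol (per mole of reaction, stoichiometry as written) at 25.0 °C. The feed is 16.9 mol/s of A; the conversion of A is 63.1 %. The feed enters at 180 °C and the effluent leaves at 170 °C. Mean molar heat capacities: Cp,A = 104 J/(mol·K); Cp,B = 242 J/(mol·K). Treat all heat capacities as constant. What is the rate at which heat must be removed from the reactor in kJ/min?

Q_out = 27200 kJ/min

Extent of reaction ξ = 0.631 × 16.9 / 2 = 5.3319 mol/s
Reaction term: ξ·ΔH°_rxn = 5.3319 × -86.7 = -462.28 kJ/s
Sensible, feed 180→25 °C: -272.43 kJ/s
Outlet flows (mol/s): A 6.2361, B 5.3319
Sensible, products 25→170 °C: 281.14 kJ/s
Q = ΔH = -453.57 kJ/s = -453.57 kW
Heat removed = 27214 kJ/min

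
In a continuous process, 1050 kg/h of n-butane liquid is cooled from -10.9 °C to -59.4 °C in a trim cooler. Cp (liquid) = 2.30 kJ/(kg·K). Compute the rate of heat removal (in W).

Q = ṁ·Cp·ΔT = 1050 × 2.30 × (-59.4 − -10.9) = -117130 kJ/h
Converting: 117130 / 3600 s = 32.535 kW
Cooling duty = 32535 W

Q_c = 32500 W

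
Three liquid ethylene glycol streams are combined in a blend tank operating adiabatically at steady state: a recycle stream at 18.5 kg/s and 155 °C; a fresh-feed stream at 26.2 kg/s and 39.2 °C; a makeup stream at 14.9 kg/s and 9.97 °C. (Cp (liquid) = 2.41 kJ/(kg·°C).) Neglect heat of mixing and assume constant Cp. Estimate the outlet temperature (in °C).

No heat crosses the boundary, so H_out = H_in.
T_out = Σ ṁᵢCp,ᵢTᵢ / Σ ṁᵢCp,ᵢ
      = 9743.9 / 143.64 = 67.837 °C

T_out = 67.8 °C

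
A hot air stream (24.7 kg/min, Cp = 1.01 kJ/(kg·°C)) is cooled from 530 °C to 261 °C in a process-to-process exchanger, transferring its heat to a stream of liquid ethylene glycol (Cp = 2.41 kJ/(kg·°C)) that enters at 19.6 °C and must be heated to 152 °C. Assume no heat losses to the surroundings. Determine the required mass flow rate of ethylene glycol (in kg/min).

Heat released by hot stream: Q = 24.7 × 1.01 × (530 − 261) = 6710.7 kJ/min
Energy balance on cold side (adiabatic exchanger): Q = ṁ_c·Cp_c·(T_c,out − T_c,in)
ṁ_c = 6710.7 / [2.41 × (152 − 19.6)] = 21.031 kg/min

ṁ_c = 21.0 kg/min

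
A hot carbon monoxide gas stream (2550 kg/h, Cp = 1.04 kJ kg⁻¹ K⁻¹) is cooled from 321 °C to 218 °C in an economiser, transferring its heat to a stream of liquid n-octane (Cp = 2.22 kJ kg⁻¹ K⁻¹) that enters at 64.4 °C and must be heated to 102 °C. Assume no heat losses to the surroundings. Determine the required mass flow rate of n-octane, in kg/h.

ṁ_c = 3270 kg/h

Heat released by hot stream: Q = 2550 × 1.04 × (321 − 218) = 273160 kJ/h
Energy balance on cold side (adiabatic exchanger): Q = ṁ_c·Cp_c·(T_c,out − T_c,in)
ṁ_c = 273160 / [2.22 × (102 − 64.4)] = 3272.4 kg/h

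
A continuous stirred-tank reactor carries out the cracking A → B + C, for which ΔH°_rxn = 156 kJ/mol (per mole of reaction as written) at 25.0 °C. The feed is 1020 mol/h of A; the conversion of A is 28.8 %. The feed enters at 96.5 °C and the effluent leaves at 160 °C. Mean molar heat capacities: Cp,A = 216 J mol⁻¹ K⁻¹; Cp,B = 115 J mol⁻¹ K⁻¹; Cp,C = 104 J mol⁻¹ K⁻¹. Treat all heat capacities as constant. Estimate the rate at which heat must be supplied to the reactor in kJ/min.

Q_in = 999 kJ/min

Extent of reaction ξ = 0.288 × 1020 = 293.76 mol/h
Reaction term: ξ·ΔH°_rxn = 293.76 × 156 = 45827 kJ/h
Sensible, feed 96.5→25 °C: -15753 kJ/h
Outlet flows (mol/h): A 726.24, B 293.76, C 293.76
Sensible, products 25→160 °C: 29862 kJ/h
Q = ΔH = 59936 kJ/h = 16.649 kW
Heat supplied = 998.93 kJ/min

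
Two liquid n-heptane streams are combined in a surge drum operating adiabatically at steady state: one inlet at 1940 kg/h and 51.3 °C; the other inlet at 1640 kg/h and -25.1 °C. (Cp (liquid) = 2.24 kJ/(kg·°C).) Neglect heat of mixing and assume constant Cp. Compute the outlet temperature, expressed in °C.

T_out = 16.3 °C

No heat crosses the boundary, so H_out = H_in.
T_out = Σ ṁᵢCp,ᵢTᵢ / Σ ṁᵢCp,ᵢ
      = 130720 / 8019.2 = 16.301 °C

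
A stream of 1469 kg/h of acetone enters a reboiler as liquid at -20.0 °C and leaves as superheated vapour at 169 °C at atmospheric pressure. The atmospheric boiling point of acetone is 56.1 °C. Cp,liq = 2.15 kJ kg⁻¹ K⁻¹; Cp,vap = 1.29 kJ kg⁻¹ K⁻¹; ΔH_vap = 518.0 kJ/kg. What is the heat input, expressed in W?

liquid -20.0→56.1 °C: 163.61 kJ/kg
vaporisation at 56.1 °C: 518 kJ/kg
vapour 56.1→169 °C: 145.64 kJ/kg
Δh = 163.61 + 518 + 145.64 = 827.26 kJ/kg
Q = ṁ·Δh = 1469 kg/h × 827.26 kJ/kg = 1.2152e+06 kJ/h
|Q| = 337.57 kW = 337570 W

Q = 338000 W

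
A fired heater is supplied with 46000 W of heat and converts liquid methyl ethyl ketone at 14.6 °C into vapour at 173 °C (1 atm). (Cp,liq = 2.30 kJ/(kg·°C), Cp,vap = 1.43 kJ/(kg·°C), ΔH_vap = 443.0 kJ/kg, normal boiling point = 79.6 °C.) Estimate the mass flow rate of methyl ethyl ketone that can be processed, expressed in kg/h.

ṁ = 228 kg/h

Δh = 2.30×(79.6−14.6) + 443.0 + 1.43×(173−79.6) = 726.06 kJ/kg
Q = 46000 W = 46 kJ/s = 165600 kJ/h
ṁ = Q/Δh = 165600 / 726.06 = 228.08 kg/h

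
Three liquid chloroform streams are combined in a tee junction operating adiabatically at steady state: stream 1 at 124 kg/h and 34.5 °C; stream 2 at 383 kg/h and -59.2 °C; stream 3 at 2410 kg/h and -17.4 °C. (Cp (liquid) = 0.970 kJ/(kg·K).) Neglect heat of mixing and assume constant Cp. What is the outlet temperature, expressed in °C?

T_out = -20.7 °C

Adiabatic, steady state ⇒ Σ ṁᵢCp,ᵢ(T_out − Tᵢ) = 0
Σ ṁᵢCp,ᵢTᵢ = 124×0.970×34.5 + 383×0.970×-59.2 + 2410×0.970×-17.4 = -58520
Σ ṁᵢCp,ᵢ = 124×0.970 + 383×0.970 + 2410×0.970 = 2829.5
T_out = -58520 / 2829.5 = -20.682 °C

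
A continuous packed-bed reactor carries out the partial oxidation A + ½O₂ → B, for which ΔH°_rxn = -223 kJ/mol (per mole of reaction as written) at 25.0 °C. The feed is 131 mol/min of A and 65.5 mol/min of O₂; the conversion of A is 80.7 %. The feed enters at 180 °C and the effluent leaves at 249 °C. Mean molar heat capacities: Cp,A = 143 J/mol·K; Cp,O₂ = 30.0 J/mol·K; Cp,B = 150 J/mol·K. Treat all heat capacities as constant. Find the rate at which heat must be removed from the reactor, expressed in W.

Extent of reaction ξ = 0.807 × 131 = 105.72 mol/min
Reaction term: ξ·ΔH°_rxn = 105.72 × -223 = -23575 kJ/min
Sensible, feed 180→25 °C: -3208.2 kJ/min
Outlet flows (mol/min): A 25.283, O₂ 12.641, B 105.72
Sensible, products 25→249 °C: 4446.9 kJ/min
Q = ΔH = -22336 kJ/min = -372.27 kW
Heat removed = 372270 W

Q_out = 372000 W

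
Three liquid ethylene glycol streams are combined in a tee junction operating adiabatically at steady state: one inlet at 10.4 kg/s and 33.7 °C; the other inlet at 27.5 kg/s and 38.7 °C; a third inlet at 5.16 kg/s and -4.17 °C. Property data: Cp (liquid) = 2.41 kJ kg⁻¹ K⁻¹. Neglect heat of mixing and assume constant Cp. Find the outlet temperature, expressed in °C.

T_out = 32.4 °C

No heat crosses the boundary, so H_out = H_in.
T_out = Σ ṁᵢCp,ᵢTᵢ / Σ ṁᵢCp,ᵢ
      = 3357.6 / 103.77 = 32.355 °C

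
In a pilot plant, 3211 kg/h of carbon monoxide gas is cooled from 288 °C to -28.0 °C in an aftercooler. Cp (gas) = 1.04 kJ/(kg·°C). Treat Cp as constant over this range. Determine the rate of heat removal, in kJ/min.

Q_c = 17600 kJ/min

Q = ṁ·Cp·ΔT = 3211 × 1.04 × (-28.0 − 288) = -1.0553e+06 kJ/h
Converting: 1.0553e+06 / 3600 s = 293.13 kW
Cooling duty = 17588 kJ/min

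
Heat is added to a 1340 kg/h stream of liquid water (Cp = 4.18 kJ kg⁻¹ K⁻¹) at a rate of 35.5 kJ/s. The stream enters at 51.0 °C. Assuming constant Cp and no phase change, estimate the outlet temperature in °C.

Q = 35.5 kJ/s = 127800 kJ/h
ΔT = Q/(ṁ·Cp) = 127800/(1340×4.18) = 22.817 K
T_out = 51.0 + 22.817 = 73.817 °C

T_out = 73.8 °C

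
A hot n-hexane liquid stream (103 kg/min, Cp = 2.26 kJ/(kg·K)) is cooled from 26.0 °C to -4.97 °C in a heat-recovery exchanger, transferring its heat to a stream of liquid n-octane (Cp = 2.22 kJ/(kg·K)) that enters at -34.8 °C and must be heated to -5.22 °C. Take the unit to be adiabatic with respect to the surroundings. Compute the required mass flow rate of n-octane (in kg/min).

Heat released by hot stream: Q = 103 × 2.26 × (26.0 − -4.97) = 7209.2 kJ/min
Energy balance on cold side (adiabatic exchanger): Q = ṁ_c·Cp_c·(T_c,out − T_c,in)
ṁ_c = 7209.2 / [2.22 × (-5.22 − -34.8)] = 109.78 kg/min

ṁ_c = 110 kg/min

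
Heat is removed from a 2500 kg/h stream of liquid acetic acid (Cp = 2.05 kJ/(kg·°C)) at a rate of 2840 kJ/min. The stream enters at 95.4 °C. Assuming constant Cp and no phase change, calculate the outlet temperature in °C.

T_out = 62.2 °C

Q = 2840 kJ/min = 170400 kJ/h
ΔT = Q/(ṁ·Cp) = 170400/(2500×2.05) = 33.249 K
T_out = 95.4 − 33.249 = 62.151 °C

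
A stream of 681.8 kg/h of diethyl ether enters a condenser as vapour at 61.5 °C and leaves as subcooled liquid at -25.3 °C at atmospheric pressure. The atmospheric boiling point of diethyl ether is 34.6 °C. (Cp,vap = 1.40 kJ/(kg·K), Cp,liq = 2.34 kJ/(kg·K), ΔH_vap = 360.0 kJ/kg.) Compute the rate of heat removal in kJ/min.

Q_c = 6110 kJ/min

vapour 61.5→34.6 °C: -37.66 kJ/kg
condensation at 34.6 °C: -360 kJ/kg
liquid 34.6→-25.3 °C: -140.17 kJ/kg
Δh = -37.66 + -360 + -140.17 = -537.83 kJ/kg
Q = ṁ·Δh = 681.8 kg/h × -537.83 kJ/kg = -366690 kJ/h
|Q| = 101.86 kW = 6111.5 kJ/min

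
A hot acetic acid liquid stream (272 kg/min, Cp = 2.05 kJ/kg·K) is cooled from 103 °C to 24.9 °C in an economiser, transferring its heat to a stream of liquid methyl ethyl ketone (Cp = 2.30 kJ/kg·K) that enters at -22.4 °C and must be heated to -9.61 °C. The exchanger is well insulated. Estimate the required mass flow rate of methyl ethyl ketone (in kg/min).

ṁ_c = 1480 kg/min

Heat released by hot stream: Q = 272 × 2.05 × (103 − 24.9) = 43549 kJ/min
Energy balance on cold side (adiabatic exchanger): Q = ṁ_c·Cp_c·(T_c,out − T_c,in)
ṁ_c = 43549 / [2.30 × (-9.61 − -22.4)] = 1480.4 kg/min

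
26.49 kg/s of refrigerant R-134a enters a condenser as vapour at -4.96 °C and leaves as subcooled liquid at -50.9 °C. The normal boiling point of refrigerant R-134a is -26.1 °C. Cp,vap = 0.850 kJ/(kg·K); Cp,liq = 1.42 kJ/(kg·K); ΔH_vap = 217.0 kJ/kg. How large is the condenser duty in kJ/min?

Q_c = 429000 kJ/min

vapour -4.96→-26.1 °C: -17.969 kJ/kg
condensation at -26.1 °C: -217 kJ/kg
liquid -26.1→-50.9 °C: -35.216 kJ/kg
Δh = -17.969 + -217 + -35.216 = -270.19 kJ/kg
Q = ṁ·Δh = 26.49 kg/s × -270.19 kJ/kg = -7157.2 kJ/s
|Q| = 7157.2 kW = 429430 kJ/min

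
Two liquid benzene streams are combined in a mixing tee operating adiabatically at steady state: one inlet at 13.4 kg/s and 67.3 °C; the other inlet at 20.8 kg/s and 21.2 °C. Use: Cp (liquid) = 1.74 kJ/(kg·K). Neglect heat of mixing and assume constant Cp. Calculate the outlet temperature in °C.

Adiabatic, steady state ⇒ Σ ṁᵢCp,ᵢ(T_out − Tᵢ) = 0
Σ ṁᵢCp,ᵢTᵢ = 13.4×1.74×67.3 + 20.8×1.74×21.2 = 2336.4
Σ ṁᵢCp,ᵢ = 13.4×1.74 + 20.8×1.74 = 59.508
T_out = 2336.4 / 59.508 = 39.263 °C

T_out = 39.3 °C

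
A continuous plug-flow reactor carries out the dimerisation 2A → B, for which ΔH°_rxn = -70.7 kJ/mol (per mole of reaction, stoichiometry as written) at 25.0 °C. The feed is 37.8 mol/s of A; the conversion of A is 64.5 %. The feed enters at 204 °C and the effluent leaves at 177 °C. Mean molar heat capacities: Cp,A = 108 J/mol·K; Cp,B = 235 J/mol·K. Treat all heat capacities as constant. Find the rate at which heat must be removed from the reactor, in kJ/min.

Q_out = 56200 kJ/min

Extent of reaction ξ = 0.645 × 37.8 / 2 = 12.191 mol/s
Reaction term: ξ·ΔH°_rxn = 12.191 × -70.7 = -861.87 kJ/s
Sensible, feed 204→25 °C: -730.75 kJ/s
Outlet flows (mol/s): A 13.419, B 12.191
Sensible, products 25→177 °C: 655.73 kJ/s
Q = ΔH = -936.89 kJ/s = -936.89 kW
Heat removed = 56213 kJ/min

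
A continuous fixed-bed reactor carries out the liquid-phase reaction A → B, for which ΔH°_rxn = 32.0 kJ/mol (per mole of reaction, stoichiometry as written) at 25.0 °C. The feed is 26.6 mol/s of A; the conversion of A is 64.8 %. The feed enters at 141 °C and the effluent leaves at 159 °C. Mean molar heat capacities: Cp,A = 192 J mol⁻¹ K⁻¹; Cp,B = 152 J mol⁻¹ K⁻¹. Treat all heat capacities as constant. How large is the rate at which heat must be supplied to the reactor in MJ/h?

Extent of reaction ξ = 0.648 × 26.6 = 17.237 mol/s
Reaction term: ξ·ΔH°_rxn = 17.237 × 32.0 = 551.58 kJ/s
Sensible, feed 141→25 °C: -592.44 kJ/s
Outlet flows (mol/s): A 9.3632, B 17.237
Sensible, products 25→159 °C: 591.98 kJ/s
Q = ΔH = 551.12 kJ/s = 551.12 kW
Heat supplied = 1984 MJ/h

Q_in = 1980 MJ/h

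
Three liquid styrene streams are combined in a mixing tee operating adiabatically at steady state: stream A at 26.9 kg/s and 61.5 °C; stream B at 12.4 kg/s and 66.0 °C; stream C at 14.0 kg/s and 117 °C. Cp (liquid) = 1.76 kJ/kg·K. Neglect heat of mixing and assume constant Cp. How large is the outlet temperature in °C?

T_out = 77.1 °C

No heat crosses the boundary, so H_out = H_in.
T_out = Σ ṁᵢCp,ᵢTᵢ / Σ ṁᵢCp,ᵢ
      = 7234.9 / 93.808 = 77.125 °C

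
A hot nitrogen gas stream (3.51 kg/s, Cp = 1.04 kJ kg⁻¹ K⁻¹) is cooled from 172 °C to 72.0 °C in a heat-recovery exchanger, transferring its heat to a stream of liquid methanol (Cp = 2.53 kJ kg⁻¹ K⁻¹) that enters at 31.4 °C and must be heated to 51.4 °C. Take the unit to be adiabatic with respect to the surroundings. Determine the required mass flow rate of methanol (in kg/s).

Heat released by hot stream: Q = 3.51 × 1.04 × (172 − 72.0) = 365.04 kJ/s
Energy balance on cold side (adiabatic exchanger): Q = ṁ_c·Cp_c·(T_c,out − T_c,in)
ṁ_c = 365.04 / [2.53 × (51.4 − 31.4)] = 7.2142 kg/s

ṁ_c = 7.21 kg/s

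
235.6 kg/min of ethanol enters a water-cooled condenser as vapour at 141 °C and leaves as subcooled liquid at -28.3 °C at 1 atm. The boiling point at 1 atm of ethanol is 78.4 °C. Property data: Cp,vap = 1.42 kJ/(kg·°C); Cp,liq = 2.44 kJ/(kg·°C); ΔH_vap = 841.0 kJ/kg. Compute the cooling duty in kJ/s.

vapour 141→78.4 °C: -88.892 kJ/kg
condensation at 78.4 °C: -841 kJ/kg
liquid 78.4→-28.3 °C: -260.35 kJ/kg
Δh = -88.892 + -841 + -260.35 = -1190.2 kJ/kg
Q = ṁ·Δh = 235.6 kg/min × -1190.2 kJ/kg = -280420 kJ/min
|Q| = 4673.7 kW

Q_c = 4670 kJ/s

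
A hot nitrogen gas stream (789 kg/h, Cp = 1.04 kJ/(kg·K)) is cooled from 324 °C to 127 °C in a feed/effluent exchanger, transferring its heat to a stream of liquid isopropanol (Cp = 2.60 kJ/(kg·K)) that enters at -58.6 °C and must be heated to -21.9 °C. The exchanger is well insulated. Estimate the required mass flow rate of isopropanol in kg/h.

ṁ_c = 1690 kg/h

Heat released by hot stream: Q = 789 × 1.04 × (324 − 127) = 161650 kJ/h
Energy balance on cold side (adiabatic exchanger): Q = ṁ_c·Cp_c·(T_c,out − T_c,in)
ṁ_c = 161650 / [2.60 × (-21.9 − -58.6)] = 1694.1 kg/h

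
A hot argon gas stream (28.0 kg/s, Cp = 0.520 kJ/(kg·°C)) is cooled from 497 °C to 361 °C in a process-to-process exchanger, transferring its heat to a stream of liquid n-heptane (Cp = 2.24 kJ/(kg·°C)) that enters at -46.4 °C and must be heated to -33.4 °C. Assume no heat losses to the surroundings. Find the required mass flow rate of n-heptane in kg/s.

Heat released by hot stream: Q = 28.0 × 0.520 × (497 − 361) = 1980.2 kJ/s
Energy balance on cold side (adiabatic exchanger): Q = ṁ_c·Cp_c·(T_c,out − T_c,in)
ṁ_c = 1980.2 / [2.24 × (-33.4 − -46.4)] = 68 kg/s

ṁ_c = 68.0 kg/s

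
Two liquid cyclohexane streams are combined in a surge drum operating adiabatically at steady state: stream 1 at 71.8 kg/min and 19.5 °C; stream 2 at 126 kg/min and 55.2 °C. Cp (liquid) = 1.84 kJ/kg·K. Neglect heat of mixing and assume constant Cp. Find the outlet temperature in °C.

No heat crosses the boundary, so H_out = H_in.
Σ ṁᵢCp,ᵢTᵢ = 71.8×1.84×19.5 + 126×1.84×55.2 = 15374
Σ ṁᵢCp,ᵢ = 71.8×1.84 + 126×1.84 = 363.95
T_out = 15374 / 363.95 = 42.241 °C

T_out = 42.2 °C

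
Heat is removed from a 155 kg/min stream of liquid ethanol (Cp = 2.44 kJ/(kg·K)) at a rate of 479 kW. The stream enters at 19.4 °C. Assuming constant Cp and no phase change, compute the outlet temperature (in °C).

Q = 479 kW = 28740 kJ/min
ΔT = Q/(ṁ·Cp) = 28740/(155×2.44) = 75.992 K
T_out = 19.4 − 75.992 = -56.592 °C

T_out = -56.6 °C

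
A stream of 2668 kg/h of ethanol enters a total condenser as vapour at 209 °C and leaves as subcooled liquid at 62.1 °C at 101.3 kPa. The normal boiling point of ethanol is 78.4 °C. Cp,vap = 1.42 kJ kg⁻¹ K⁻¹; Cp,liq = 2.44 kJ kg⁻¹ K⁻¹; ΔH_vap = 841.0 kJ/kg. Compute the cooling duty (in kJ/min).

vapour 209→78.4 °C: -185.45 kJ/kg
condensation at 78.4 °C: -841 kJ/kg
liquid 78.4→62.1 °C: -39.772 kJ/kg
Δh = -185.45 + -841 + -39.772 = -1066.2 kJ/kg
Q = ṁ·Δh = 2668 kg/h × -1066.2 kJ/kg = -2.8447e+06 kJ/h
|Q| = 790.19 kW = 47411 kJ/min

Q_c = 47400 kJ/min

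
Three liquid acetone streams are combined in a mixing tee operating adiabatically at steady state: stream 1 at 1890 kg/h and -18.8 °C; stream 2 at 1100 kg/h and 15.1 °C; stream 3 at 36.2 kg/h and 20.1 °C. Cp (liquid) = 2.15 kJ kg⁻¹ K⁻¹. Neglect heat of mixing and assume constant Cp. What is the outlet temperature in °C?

T_out = -6.01 °C

Adiabatic, steady state ⇒ Σ ṁᵢCp,ᵢ(T_out − Tᵢ) = 0
Σ ṁᵢCp,ᵢTᵢ = 1890×2.15×-18.8 + 1100×2.15×15.1 + 36.2×2.15×20.1 = -39118
Σ ṁᵢCp,ᵢ = 1890×2.15 + 1100×2.15 + 36.2×2.15 = 6506.3
T_out = -39118 / 6506.3 = -6.0123 °C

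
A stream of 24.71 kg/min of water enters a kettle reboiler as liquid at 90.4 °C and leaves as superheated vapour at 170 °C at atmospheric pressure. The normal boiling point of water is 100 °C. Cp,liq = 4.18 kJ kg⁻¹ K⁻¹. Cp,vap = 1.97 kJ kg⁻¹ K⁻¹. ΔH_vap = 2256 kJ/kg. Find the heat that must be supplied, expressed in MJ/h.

Q = 3610 MJ/h

liquid 90.4→100 °C: 40.128 kJ/kg
vaporisation at 100 °C: 2256 kJ/kg
vapour 100→170 °C: 137.9 kJ/kg
Δh = 40.128 + 2256 + 137.9 = 2434 kJ/kg
Q = ṁ·Δh = 24.71 kg/min × 2434 kJ/kg = 60145 kJ/min
|Q| = 1002.4 kW = 3608.7 MJ/h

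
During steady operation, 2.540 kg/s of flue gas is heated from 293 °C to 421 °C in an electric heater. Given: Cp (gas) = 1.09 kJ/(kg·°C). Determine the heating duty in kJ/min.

Q = ṁ·Cp·ΔT = 2.540 × 1.09 × (421 − 293) = 354.38 kJ/s
Heating duty = 21263 kJ/min

Q = 21300 kJ/min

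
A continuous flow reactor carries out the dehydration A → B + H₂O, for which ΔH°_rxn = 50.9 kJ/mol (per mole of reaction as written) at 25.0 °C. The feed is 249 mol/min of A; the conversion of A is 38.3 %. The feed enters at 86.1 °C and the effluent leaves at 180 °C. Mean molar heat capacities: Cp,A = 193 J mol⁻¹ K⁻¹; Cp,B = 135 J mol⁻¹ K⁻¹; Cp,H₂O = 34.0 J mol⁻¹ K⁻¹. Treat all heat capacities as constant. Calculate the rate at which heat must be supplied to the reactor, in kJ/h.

Extent of reaction ξ = 0.383 × 249 = 95.367 mol/min
Reaction term: ξ·ΔH°_rxn = 95.367 × 50.9 = 4854.2 kJ/min
Sensible, feed 86.1→25 °C: -2936.3 kJ/min
Outlet flows (mol/min): A 153.63, B 95.367, H₂O 95.367
Sensible, products 25→180 °C: 7094.1 kJ/min
Q = ΔH = 9012 kJ/min = 150.2 kW
Heat supplied = 540720 kJ/h

Q_in = 541000 kJ/h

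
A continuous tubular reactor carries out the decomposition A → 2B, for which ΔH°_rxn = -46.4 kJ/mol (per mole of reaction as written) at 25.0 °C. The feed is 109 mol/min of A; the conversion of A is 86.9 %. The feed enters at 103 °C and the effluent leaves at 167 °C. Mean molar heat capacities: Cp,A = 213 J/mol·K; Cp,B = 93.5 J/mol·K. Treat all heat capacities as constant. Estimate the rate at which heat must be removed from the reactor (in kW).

Q_out = 54.3 kW

Extent of reaction ξ = 0.869 × 109 = 94.721 mol/min
Reaction term: ξ·ΔH°_rxn = 94.721 × -46.4 = -4395.1 kJ/min
Sensible, feed 103→25 °C: -1810.9 kJ/min
Outlet flows (mol/min): A 14.279, B 189.44
Sensible, products 25→167 °C: 2947.1 kJ/min
Q = ΔH = -3258.9 kJ/min = -54.315 kW
Heat removed = 54.315 kW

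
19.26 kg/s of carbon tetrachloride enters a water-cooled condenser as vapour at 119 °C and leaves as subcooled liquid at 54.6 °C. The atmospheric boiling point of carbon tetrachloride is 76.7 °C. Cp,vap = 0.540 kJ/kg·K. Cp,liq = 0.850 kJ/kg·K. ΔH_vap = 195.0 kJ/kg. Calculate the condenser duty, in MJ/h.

vapour 119→76.7 °C: -22.842 kJ/kg
condensation at 76.7 °C: -195 kJ/kg
liquid 76.7→54.6 °C: -18.785 kJ/kg
Δh = -22.842 + -195 + -18.785 = -236.63 kJ/kg
Q = ṁ·Δh = 19.26 kg/s × -236.63 kJ/kg = -4557.4 kJ/s
|Q| = 4557.4 kW = 16407 MJ/h

Q_c = 16400 MJ/h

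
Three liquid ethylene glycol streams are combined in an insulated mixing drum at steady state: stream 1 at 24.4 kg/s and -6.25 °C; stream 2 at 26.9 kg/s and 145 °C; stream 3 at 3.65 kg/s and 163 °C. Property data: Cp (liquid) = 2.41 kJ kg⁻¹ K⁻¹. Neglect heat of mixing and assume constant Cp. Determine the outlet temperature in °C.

Energy balance with Q = 0: Σ ṁᵢCp,ᵢ(T_out − Tᵢ) = 0
T_out = Σ ṁᵢCp,ᵢTᵢ / Σ ṁᵢCp,ᵢ
      = 10467 / 132.43 = 79.035 °C

T_out = 79.0 °C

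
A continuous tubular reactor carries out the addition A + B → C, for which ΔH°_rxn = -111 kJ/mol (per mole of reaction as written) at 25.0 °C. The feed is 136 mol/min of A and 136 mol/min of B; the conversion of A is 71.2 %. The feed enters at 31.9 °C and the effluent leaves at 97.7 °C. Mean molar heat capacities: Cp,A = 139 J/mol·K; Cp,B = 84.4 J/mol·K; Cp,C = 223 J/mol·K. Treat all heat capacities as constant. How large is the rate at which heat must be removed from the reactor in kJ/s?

Q_out = 146 kJ/s

Extent of reaction ξ = 0.712 × 136 = 96.832 mol/min
Reaction term: ξ·ΔH°_rxn = 96.832 × -111 = -10748 kJ/min
Sensible, feed 31.9→25 °C: -209.64 kJ/min
Outlet flows (mol/min): A 39.168, B 39.168, C 96.832
Sensible, products 25→97.7 °C: 2206 kJ/min
Q = ΔH = -8752 kJ/min = -145.87 kW
Heat removed = 145.87 kJ/s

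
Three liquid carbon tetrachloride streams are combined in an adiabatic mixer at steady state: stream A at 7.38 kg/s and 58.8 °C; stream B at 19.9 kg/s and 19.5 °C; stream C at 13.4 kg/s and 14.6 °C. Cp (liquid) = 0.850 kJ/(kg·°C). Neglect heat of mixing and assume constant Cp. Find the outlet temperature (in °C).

Adiabatic, steady state ⇒ Σ ṁᵢCp,ᵢ(T_out − Tᵢ) = 0
Σ ṁᵢCp,ᵢTᵢ = 7.38×0.850×58.8 + 19.9×0.850×19.5 + 13.4×0.850×14.6 = 864.99
Σ ṁᵢCp,ᵢ = 7.38×0.850 + 19.9×0.850 + 13.4×0.850 = 34.578
T_out = 864.99 / 34.578 = 25.016 °C

T_out = 25.0 °C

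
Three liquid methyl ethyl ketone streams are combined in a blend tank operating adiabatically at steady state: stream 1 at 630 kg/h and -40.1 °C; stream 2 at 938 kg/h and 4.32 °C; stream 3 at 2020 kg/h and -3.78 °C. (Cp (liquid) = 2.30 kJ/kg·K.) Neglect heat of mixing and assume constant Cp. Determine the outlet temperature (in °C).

T_out = -8.04 °C

No heat crosses the boundary, so H_out = H_in.
Σ ṁᵢCp,ᵢTᵢ = 630×2.30×-40.1 + 938×2.30×4.32 + 2020×2.30×-3.78 = -66347
Σ ṁᵢCp,ᵢ = 630×2.30 + 938×2.30 + 2020×2.30 = 8252.4
T_out = -66347 / 8252.4 = -8.0397 °C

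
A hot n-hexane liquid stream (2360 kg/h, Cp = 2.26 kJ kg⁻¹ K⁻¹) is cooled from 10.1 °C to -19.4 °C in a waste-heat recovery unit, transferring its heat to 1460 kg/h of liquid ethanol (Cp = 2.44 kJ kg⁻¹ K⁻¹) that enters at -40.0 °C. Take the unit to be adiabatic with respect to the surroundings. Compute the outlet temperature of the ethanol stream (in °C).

Heat released by hot stream: Q = 2360 × 2.26 × (10.1 − -19.4) = 157340 kJ/h
Energy balance on cold side (adiabatic exchanger): Q = ṁ_c·Cp_c·(T_c,out − T_c,in)
T_c,out = -40.0 + 157340/(1460 × 2.44) = 4.1672 °C

T_c,out = 4.17 °C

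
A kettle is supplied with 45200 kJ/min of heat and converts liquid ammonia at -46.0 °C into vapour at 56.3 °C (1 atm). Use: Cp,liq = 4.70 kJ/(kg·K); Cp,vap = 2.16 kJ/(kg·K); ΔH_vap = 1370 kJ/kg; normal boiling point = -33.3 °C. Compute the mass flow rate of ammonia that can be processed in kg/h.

ṁ = 1670 kg/h

Δh = 4.70×(-33.3−-46.0) + 1370 + 2.16×(56.3−-33.3) = 1623.2 kJ/kg
Q = 45200 kJ/min = 753.33 kJ/s = 2.712e+06 kJ/h
ṁ = Q/Δh = 2.712e+06 / 1623.2 = 1670.7 kg/h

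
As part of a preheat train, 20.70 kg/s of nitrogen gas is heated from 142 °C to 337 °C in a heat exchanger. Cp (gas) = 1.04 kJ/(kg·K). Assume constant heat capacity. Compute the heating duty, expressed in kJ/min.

Q = ṁ·Cp·ΔT = 20.70 × 1.04 × (337 − 142) = 4198 kJ/s
Heating duty = 251880 kJ/min

Q = 252000 kJ/min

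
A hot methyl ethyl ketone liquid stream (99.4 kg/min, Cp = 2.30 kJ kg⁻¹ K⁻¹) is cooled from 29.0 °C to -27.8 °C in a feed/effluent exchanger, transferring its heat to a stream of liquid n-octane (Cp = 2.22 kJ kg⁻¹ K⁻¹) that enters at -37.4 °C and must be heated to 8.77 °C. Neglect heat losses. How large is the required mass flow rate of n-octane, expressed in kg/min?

ṁ_c = 127 kg/min

Heat released by hot stream: Q = 99.4 × 2.30 × (29.0 − -27.8) = 12986 kJ/min
Energy balance on cold side (adiabatic exchanger): Q = ṁ_c·Cp_c·(T_c,out − T_c,in)
ṁ_c = 12986 / [2.22 × (8.77 − -37.4)] = 126.69 kg/min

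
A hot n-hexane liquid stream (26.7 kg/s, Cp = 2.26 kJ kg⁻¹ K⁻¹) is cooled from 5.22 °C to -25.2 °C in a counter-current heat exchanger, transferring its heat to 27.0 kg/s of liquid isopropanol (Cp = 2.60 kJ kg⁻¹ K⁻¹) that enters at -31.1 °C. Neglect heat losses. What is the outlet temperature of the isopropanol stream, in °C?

Heat released by hot stream: Q = 26.7 × 2.26 × (5.22 − -25.2) = 1835.6 kJ/s
Energy balance on cold side (adiabatic exchanger): Q = ṁ_c·Cp_c·(T_c,out − T_c,in)
T_c,out = -31.1 + 1835.6/(27.0 × 2.60) = -4.9518 °C

T_c,out = -4.95 °C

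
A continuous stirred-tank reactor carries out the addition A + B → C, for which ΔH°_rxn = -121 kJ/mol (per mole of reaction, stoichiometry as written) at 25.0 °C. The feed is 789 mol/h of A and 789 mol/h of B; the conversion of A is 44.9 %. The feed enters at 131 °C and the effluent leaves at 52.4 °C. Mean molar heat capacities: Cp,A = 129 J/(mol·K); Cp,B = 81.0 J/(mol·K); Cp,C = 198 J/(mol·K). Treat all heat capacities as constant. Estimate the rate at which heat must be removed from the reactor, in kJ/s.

Extent of reaction ξ = 0.449 × 789 = 354.26 mol/h
Reaction term: ξ·ΔH°_rxn = 354.26 × -121 = -42866 kJ/h
Sensible, feed 131→25 °C: -17563 kJ/h
Outlet flows (mol/h): A 434.74, B 434.74, C 354.26
Sensible, products 25→52.4 °C: 4423.4 kJ/h
Q = ΔH = -56005 kJ/h = -15.557 kW
Heat removed = 15.557 kJ/s

Q_out = 15.6 kJ/s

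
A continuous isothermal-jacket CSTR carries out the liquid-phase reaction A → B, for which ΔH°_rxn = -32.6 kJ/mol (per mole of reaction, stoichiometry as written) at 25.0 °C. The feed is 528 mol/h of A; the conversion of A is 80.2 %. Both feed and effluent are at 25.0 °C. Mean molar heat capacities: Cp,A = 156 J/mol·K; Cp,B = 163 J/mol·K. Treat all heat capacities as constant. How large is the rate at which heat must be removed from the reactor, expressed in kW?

Q_out = 3.83 kW

Extent of reaction ξ = 0.802 × 528 = 423.46 mol/h
Reaction term: ξ·ΔH°_rxn = 423.46 × -32.6 = -13805 kJ/h
Q = ΔH = -13805 kJ/h = -3.8346 kW
Heat removed = 3.8346 kW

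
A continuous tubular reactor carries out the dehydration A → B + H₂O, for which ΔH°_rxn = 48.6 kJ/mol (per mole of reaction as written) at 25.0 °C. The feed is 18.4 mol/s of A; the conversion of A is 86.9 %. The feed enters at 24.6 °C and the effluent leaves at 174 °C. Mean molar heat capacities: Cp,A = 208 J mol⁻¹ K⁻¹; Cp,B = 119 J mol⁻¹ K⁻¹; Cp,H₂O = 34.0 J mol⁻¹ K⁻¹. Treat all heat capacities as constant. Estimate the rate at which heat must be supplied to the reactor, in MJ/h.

Q_in = 4380 MJ/h

Extent of reaction ξ = 0.869 × 18.4 = 15.99 mol/s
Reaction term: ξ·ΔH°_rxn = 15.99 × 48.6 = 777.09 kJ/s
Sensible, feed 24.6→25 °C: 1.5309 kJ/s
Outlet flows (mol/s): A 2.4104, B 15.99, H₂O 15.99
Sensible, products 25→174 °C: 439.22 kJ/s
Q = ΔH = 1217.8 kJ/s = 1217.8 kW
Heat supplied = 4384.2 MJ/h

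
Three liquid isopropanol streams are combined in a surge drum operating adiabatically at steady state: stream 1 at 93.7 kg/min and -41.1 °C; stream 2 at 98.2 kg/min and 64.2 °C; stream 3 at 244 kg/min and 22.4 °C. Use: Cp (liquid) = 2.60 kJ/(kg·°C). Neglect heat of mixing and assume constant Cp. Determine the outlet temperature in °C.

T_out = 18.2 °C

Adiabatic, steady state ⇒ Σ ṁᵢCp,ᵢ(T_out − Tᵢ) = 0
Σ ṁᵢCp,ᵢTᵢ = 93.7×2.60×-41.1 + 98.2×2.60×64.2 + 244×2.60×22.4 = 20589
Σ ṁᵢCp,ᵢ = 93.7×2.60 + 98.2×2.60 + 244×2.60 = 1133.3
T_out = 20589 / 1133.3 = 18.167 °C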